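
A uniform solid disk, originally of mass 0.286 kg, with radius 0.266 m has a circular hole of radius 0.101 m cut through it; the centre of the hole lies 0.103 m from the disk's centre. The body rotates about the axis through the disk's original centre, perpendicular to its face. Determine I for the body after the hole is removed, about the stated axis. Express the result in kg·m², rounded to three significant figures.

Unpierced body about its centre: I₀ = (1/2)MR² = (1/2)(0.286)(0.266)² = 0.010118 kg·m².
The removed disk has mass m = M·(r/R)² = (0.286)(0.101/0.266)² = 0.041233 kg (same uniform areal density).
Its moment of inertia about the rotation axis (parallel-axis theorem): I_hole = (1/2)mr² + md² = (1/2)(0.041233)(0.101)² + (0.041233)(0.103)² = 0.00064775 kg·m².
Treating the hole as negative mass, I = I₀ − I_hole = 0.010118 − 0.00064775 = 0.0094704 kg·m².

0.00947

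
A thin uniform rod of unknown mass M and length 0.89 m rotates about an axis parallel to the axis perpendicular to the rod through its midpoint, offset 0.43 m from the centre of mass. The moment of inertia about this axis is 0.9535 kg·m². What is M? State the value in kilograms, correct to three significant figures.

I = I_cm + Md² = (1/12)ML² + Md² = M·[0.0833333·(0.89)² + (0.43)²] = M·0.25091.
So M = 0.9535 / 0.25091 = 3.8002 kg.

3.80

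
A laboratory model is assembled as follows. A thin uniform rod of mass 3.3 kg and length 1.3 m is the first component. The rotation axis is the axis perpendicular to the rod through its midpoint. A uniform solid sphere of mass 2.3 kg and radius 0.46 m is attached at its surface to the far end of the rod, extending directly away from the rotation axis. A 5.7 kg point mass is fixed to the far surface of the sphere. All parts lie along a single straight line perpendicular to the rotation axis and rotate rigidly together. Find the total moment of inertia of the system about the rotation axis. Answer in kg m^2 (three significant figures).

Thin rod: I_cm = (1/12)ML² = (1/12)(3.3)(1.3)² = 0.46475 kg m^2; axis through the centre, so I = 0.46475 kg m^2.
Solid sphere: I_cm = (2/5)MR² = (2/5)(2.3)(0.46)² = 0.19467 kg m^2; centre at d = 0.65 + 0.46 = 1.11 m, so I = I_cm + Md² gives I = 0.19467 + (2.3)(1.11)² = 3.0285 kg m^2.
Point mass: I_cm = 0; centre at d = 0.65 + 0.46 + 0.46 = 1.57 m, so I = I_cm + Md² gives I = 0 + (5.7)(1.57)² = 14.05 kg m^2.
Total I = 0.46475 + 3.0285 + 14.05 = 17.543 kg m^2.

17.5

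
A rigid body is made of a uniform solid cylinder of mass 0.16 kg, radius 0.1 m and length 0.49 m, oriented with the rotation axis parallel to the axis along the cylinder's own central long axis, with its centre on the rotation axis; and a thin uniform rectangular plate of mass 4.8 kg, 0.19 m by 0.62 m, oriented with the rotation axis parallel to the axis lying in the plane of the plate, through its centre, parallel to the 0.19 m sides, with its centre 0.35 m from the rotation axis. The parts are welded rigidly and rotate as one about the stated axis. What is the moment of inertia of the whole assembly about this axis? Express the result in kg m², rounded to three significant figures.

Solid cylinder: I_cm = (1/2)MR² = (1/2)(0.16)(0.1)² = 0.0008 kg m²; axis through the centre, so I = 0.0008 kg m².
Rectangular plate: I_cm = (1/12)Mb² = (1/12)(4.8)(0.62)² = 0.15376 kg m²; centre at d = 0.35 m, so I = I_cm + Md² gives I = 0.15376 + (4.8)(0.35)² = 0.74176 kg m².
Total I = 0.0008 + 0.74176 = 0.74256 kg m².

0.743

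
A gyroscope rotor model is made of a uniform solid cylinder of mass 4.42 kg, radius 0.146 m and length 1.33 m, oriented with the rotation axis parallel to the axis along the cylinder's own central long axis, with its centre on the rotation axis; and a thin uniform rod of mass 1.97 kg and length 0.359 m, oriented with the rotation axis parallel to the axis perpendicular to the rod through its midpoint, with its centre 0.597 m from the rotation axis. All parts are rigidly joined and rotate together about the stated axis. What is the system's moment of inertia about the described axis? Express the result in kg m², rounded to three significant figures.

0.770

Solid cylinder: I_cm = (1/2)MR² = (1/2)(4.42)(0.146)² = 0.047108 kg m²; axis through the centre, so I = 0.047108 kg m².
Thin rod: I_cm = (1/12)ML² = (1/12)(1.97)(0.359)² = 0.021158 kg m²; centre at d = 0.597 m, so I = I_cm + Md² gives I = 0.021158 + (1.97)(0.597)² = 0.72328 kg m².
Total I = 0.047108 + 0.72328 = 0.77039 kg m².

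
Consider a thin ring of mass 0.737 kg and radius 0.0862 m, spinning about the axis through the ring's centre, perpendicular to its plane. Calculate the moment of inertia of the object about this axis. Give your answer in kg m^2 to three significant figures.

0.00548

I_cm = MR² = (0.737)(0.0862)² = 0.0054762 kg m^2; axis through the centre, so I = 0.0054762 kg m^2.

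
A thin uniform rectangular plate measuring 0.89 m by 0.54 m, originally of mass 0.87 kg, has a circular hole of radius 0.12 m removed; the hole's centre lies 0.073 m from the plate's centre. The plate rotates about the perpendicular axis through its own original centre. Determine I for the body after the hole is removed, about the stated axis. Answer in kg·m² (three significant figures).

Unpierced body about its centre: I₀ = (1/12)M(a²+b²) = (1/12)(0.87)[(0.89)² + (0.54)²] = 0.078568 kg·m².
The removed disk has mass m = M·πr²/(ab) = (0.87)·π(0.12)²/(0.89·0.54) = 0.081893 kg (same uniform areal density).
Its moment of inertia about the rotation axis (parallel-axis theorem): I_hole = (1/2)mr² + md² = (1/2)(0.081893)(0.12)² + (0.081893)(0.073)² = 0.001026 kg·m².
Treating the hole as negative mass, I = I₀ − I_hole = 0.078568 − 0.001026 = 0.077542 kg·m².

0.0775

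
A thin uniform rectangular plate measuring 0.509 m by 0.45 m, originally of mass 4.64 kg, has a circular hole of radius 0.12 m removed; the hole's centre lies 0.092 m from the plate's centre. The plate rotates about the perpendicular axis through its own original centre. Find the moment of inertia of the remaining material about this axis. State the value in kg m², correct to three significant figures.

Unpierced body about its centre: I₀ = (1/12)M(a²+b²) = (1/12)(4.64)[(0.509)² + (0.45)²] = 0.17848 kg m².
The removed disk has mass m = M·πr²/(ab) = (4.64)·π(0.12)²/(0.509·0.45) = 0.91643 kg (same uniform areal density).
Its moment of inertia about the rotation axis (parallel-axis theorem): I_hole = (1/2)mr² + md² = (1/2)(0.91643)(0.12)² + (0.91643)(0.092)² = 0.014355 kg m².
Treating the hole as negative mass, I = I₀ − I_hole = 0.17848 − 0.014355 = 0.16412 kg m².

0.164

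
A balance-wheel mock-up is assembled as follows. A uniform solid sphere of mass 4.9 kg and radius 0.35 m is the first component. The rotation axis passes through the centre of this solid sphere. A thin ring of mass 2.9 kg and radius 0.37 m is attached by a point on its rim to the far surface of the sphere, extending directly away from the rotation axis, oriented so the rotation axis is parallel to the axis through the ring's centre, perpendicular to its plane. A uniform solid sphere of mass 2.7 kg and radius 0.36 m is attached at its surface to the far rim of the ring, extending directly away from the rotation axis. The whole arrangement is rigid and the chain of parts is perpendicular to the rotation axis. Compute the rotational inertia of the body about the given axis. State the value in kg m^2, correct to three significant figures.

Solid sphere: I_cm = (2/5)MR² = (2/5)(4.9)(0.35)² = 0.2401 kg m^2; axis through the centre, so I = 0.2401 kg m^2.
Thin ring: I_cm = MR² = (2.9)(0.37)² = 0.39701 kg m^2; centre at d = 0.35 + 0.37 = 0.72 m, so I = I_cm + Md² gives I = 0.39701 + (2.9)(0.72)² = 1.9004 kg m^2.
Solid sphere: I_cm = (2/5)MR² = (2/5)(2.7)(0.36)² = 0.13997 kg m^2; centre at d = 0.35 + 0.37 + 0.37 + 0.36 = 1.45 m, so I = I_cm + Md² gives I = 0.13997 + (2.7)(1.45)² = 5.8167 kg m^2.
Total I = 0.2401 + 1.9004 + 5.8167 = 7.9572 kg m^2.

7.96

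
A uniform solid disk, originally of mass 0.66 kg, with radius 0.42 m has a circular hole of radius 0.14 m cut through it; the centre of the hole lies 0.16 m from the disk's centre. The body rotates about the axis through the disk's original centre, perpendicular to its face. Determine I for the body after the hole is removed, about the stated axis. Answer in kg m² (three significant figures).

0.0556

Unpierced body about its centre: I₀ = (1/2)MR² = (1/2)(0.66)(0.42)² = 0.058212 kg m².
The removed disk has mass m = M·(r/R)² = (0.66)(0.14/0.42)² = 0.073333 kg (same uniform areal density).
Its moment of inertia about the rotation axis (parallel-axis theorem): I_hole = (1/2)mr² + md² = (1/2)(0.073333)(0.14)² + (0.073333)(0.16)² = 0.002596 kg m².
Treating the hole as negative mass, I = I₀ − I_hole = 0.058212 − 0.002596 = 0.055616 kg m².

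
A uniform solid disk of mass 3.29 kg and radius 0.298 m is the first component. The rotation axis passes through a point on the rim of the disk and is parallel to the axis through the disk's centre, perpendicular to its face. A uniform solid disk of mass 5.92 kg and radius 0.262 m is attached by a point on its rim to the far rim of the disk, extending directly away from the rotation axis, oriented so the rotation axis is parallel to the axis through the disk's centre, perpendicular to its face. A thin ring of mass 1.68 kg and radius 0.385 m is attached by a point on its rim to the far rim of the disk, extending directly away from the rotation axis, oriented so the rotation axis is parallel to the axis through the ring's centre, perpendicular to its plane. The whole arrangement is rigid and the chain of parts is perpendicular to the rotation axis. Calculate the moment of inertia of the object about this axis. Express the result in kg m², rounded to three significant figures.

9.05

Solid disk: I_cm = (1/2)MR² = (1/2)(3.29)(0.298)² = 0.14608 kg m²; centre at d = 0.298 m, so I = I_cm + Md² gives I = 0.14608 + (3.29)(0.298)² = 0.43825 kg m².
Solid disk: I_cm = (1/2)MR² = (1/2)(5.92)(0.262)² = 0.20319 kg m²; centre at d = 0.298 + 0.298 + 0.262 = 0.858 m, so I = I_cm + Md² gives I = 0.20319 + (5.92)(0.858)² = 4.5613 kg m².
Thin ring: I_cm = MR² = (1.68)(0.385)² = 0.24902 kg m²; centre at d = 0.298 + 0.298 + 0.262 + 0.262 + 0.385 = 1.505 m, so I = I_cm + Md² gives I = 0.24902 + (1.68)(1.505)² = 4.0543 kg m².
Total I = 0.43825 + 4.5613 + 4.0543 = 9.0538 kg m².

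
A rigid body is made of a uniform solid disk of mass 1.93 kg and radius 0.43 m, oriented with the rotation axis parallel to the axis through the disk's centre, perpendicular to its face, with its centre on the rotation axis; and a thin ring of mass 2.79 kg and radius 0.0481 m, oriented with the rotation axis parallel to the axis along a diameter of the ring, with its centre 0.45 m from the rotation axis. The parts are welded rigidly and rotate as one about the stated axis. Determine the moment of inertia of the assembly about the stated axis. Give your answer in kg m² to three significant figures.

Solid disk: I_cm = (1/2)MR² = (1/2)(1.93)(0.43)² = 0.17843 kg m²; axis through the centre, so I = 0.17843 kg m².
Thin ring: I_cm = (1/2)MR² = (1/2)(2.79)(0.0481)² = 0.0032275 kg m²; centre at d = 0.45 m, so I = I_cm + Md² gives I = 0.0032275 + (2.79)(0.45)² = 0.5682 kg m².
Total I = 0.17843 + 0.5682 = 0.74663 kg m².

0.747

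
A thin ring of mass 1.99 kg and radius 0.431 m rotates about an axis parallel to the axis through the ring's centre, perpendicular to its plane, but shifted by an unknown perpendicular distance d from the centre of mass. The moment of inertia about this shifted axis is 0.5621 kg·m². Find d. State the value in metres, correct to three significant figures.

About the centre-of-mass axis, I_cm = MR² = (1.99)(0.431)² = 0.36966 kg·m².
Parallel axis theorem: I = I_cm + Md², so Md² = 0.5621 − 0.36966 = 0.19244 kg·m².
d = √(0.19244 / 1.99) = 0.31097 m.

0.311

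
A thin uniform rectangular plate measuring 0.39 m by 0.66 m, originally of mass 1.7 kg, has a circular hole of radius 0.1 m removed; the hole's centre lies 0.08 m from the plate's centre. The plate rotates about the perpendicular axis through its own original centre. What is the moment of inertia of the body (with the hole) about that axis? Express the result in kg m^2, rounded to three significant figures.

Unpierced body about its centre: I₀ = (1/12)M(a²+b²) = (1/12)(1.7)[(0.39)² + (0.66)²] = 0.083258 kg m^2.
The removed disk has mass m = M·πr²/(ab) = (1.7)·π(0.1)²/(0.39·0.66) = 0.20749 kg (same uniform areal density).
Its moment of inertia about the rotation axis (parallel-axis theorem): I_hole = (1/2)mr² + md² = (1/2)(0.20749)(0.1)² + (0.20749)(0.08)² = 0.0023653 kg m^2.
Treating the hole as negative mass, I = I₀ − I_hole = 0.083258 − 0.0023653 = 0.080892 kg m^2.

0.0809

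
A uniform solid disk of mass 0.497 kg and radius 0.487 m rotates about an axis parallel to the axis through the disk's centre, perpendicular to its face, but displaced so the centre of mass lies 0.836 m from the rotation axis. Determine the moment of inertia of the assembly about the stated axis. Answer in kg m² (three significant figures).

0.406

I_cm = (1/2)MR² = (1/2)(0.497)(0.487)² = 0.058936 kg m²; centre at d = 0.836 m, so the parallel axis theorem gives I = 0.058936 + (0.497)(0.836)² = 0.40629 kg m².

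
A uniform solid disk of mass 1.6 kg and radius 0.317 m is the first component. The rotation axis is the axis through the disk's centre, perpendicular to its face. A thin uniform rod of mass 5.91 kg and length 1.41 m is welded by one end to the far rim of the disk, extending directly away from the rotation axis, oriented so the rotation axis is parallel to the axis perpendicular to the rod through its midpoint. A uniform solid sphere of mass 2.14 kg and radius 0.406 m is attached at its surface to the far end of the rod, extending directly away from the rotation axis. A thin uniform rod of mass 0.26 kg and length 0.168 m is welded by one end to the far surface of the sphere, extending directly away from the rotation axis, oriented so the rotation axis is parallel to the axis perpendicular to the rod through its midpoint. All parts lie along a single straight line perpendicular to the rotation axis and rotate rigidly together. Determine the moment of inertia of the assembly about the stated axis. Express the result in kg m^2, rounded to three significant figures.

Solid disk: I_cm = (1/2)MR² = (1/2)(1.6)(0.317)² = 0.080391 kg m^2; axis through the centre, so I = 0.080391 kg m^2.
Thin rod: I_cm = (1/12)ML² = (1/12)(5.91)(1.41)² = 0.97914 kg m^2; centre at d = 0.317 + 0.705 = 1.022 m, so the parallel axis theorem gives I = 0.97914 + (5.91)(1.022)² = 7.152 kg m^2.
Solid sphere: I_cm = (2/5)MR² = (2/5)(2.14)(0.406)² = 0.1411 kg m^2; centre at d = 0.317 + 0.705 + 0.705 + 0.406 = 2.133 m, so the parallel axis theorem gives I = 0.1411 + (2.14)(2.133)² = 9.8774 kg m^2.
Thin rod: I_cm = (1/12)ML² = (1/12)(0.26)(0.168)² = 0.00061152 kg m^2; centre at d = 0.317 + 0.705 + 0.705 + 0.406 + 0.406 + 0.084 = 2.623 m, so the parallel axis theorem gives I = 0.00061152 + (0.26)(2.623)² = 1.7894 kg m^2.
Total I = 0.080391 + 7.152 + 9.8774 + 1.7894 = 18.899 kg m^2.

18.9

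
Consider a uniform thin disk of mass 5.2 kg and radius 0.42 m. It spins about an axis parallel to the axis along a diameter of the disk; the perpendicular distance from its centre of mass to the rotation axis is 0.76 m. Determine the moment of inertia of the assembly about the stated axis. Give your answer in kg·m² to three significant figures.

3.23

I_cm = (1/4)MR² = (1/4)(5.2)(0.42)² = 0.22932 kg·m²; centre at d = 0.76 m, so the parallel axis theorem gives I = 0.22932 + (5.2)(0.76)² = 3.2328 kg·m².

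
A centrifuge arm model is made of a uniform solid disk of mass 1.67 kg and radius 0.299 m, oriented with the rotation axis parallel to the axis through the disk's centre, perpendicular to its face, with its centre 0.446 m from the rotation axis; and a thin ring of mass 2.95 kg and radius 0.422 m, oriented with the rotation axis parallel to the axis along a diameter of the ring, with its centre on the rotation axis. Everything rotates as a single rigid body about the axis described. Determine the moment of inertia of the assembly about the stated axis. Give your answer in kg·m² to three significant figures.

0.670

Solid disk: I_cm = (1/2)MR² = (1/2)(1.67)(0.299)² = 0.07465 kg·m²; centre at d = 0.446 m, so I = I_cm + Md² gives I = 0.07465 + (1.67)(0.446)² = 0.40684 kg·m².
Thin ring: I_cm = (1/2)MR² = (1/2)(2.95)(0.422)² = 0.26267 kg·m²; axis through the centre, so I = 0.26267 kg·m².
Total I = 0.40684 + 0.26267 = 0.66951 kg·m².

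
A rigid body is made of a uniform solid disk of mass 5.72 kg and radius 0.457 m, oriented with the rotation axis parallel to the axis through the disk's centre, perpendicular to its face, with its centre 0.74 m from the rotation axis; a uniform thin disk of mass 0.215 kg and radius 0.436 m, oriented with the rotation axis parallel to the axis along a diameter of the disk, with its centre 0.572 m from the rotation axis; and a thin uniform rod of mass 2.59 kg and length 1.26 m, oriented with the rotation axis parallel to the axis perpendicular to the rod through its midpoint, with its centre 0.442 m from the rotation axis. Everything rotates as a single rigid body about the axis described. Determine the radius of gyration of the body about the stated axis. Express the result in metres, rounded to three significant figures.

0.739

Solid disk: I_cm = (1/2)MR² = (1/2)(5.72)(0.457)² = 0.59731 kg·m²; centre at d = 0.74 m, so I = I_cm + Md² gives I = 0.59731 + (5.72)(0.74)² = 3.7296 kg·m².
Thin disk: I_cm = (1/4)MR² = (1/4)(0.215)(0.436)² = 0.010218 kg·m²; centre at d = 0.572 m, so I = I_cm + Md² gives I = 0.010218 + (0.215)(0.572)² = 0.080562 kg·m².
Thin rod: I_cm = (1/12)ML² = (1/12)(2.59)(1.26)² = 0.34266 kg·m²; centre at d = 0.442 m, so I = I_cm + Md² gives I = 0.34266 + (2.59)(0.442)² = 0.84865 kg·m².
Total I = 4.6588 kg·m²; total mass M = 8.525 kg.
k = √(I/M) = √(4.6588/8.525) = 0.73925 m.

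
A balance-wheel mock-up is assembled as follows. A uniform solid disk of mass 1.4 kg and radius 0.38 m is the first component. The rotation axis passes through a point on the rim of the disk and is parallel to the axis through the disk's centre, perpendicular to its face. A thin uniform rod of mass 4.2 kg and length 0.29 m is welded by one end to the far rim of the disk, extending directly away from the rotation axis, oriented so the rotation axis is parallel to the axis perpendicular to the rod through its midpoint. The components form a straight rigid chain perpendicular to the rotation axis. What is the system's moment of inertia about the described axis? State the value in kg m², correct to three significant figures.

Solid disk: I_cm = (1/2)MR² = (1/2)(1.4)(0.38)² = 0.10108 kg m²; centre at d = 0.38 m, so I = I_cm + Md² gives I = 0.10108 + (1.4)(0.38)² = 0.30324 kg m².
Thin rod: I_cm = (1/12)ML² = (1/12)(4.2)(0.29)² = 0.029435 kg m²; centre at d = 0.38 + 0.38 + 0.145 = 0.905 m, so I = I_cm + Md² gives I = 0.029435 + (4.2)(0.905)² = 3.4693 kg m².
Total I = 0.30324 + 3.4693 = 3.7726 kg m².

3.77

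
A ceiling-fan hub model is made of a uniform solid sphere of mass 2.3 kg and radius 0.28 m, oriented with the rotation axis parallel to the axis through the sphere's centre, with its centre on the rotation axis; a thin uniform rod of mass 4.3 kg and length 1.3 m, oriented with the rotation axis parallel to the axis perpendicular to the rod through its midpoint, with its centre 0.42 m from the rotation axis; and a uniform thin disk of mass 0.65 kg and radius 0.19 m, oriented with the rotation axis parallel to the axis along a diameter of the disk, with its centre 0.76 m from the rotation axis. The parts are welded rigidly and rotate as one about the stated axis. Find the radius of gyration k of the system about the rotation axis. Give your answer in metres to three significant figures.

Solid sphere: I_cm = (2/5)MR² = (2/5)(2.3)(0.28)² = 0.072128 kg m²; axis through the centre, so I = 0.072128 kg m².
Thin rod: I_cm = (1/12)ML² = (1/12)(4.3)(1.3)² = 0.60558 kg m²; centre at d = 0.42 m, so the parallel axis theorem gives I = 0.60558 + (4.3)(0.42)² = 1.3641 kg m².
Thin disk: I_cm = (1/4)MR² = (1/4)(0.65)(0.19)² = 0.0058662 kg m²; centre at d = 0.76 m, so the parallel axis theorem gives I = 0.0058662 + (0.65)(0.76)² = 0.38131 kg m².
Total I = 1.8175 kg m²; total mass M = 7.25 kg.
k = √(I/M) = √(1.8175/7.25) = 0.50069 m.

0.501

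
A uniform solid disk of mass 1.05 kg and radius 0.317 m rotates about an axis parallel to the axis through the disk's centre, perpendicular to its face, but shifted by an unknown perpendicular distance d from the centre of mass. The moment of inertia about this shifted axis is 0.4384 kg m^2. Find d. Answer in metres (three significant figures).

About the centre-of-mass axis, I_cm = (1/2)MR² = (1/2)(1.05)(0.317)² = 0.052757 kg m^2.
Parallel axis theorem: I = I_cm + Md², so Md² = 0.4384 − 0.052757 = 0.38564 kg m^2.
d = √(0.38564 / 1.05) = 0.60604 m.

0.606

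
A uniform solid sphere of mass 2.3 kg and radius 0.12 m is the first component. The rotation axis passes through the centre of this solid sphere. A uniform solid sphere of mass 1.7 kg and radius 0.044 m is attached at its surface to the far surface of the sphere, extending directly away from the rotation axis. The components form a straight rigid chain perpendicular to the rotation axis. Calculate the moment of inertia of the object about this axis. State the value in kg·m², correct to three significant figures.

Solid sphere: I_cm = (2/5)MR² = (2/5)(2.3)(0.12)² = 0.013248 kg·m²; axis through the centre, so I = 0.013248 kg·m².
Solid sphere: I_cm = (2/5)MR² = (2/5)(1.7)(0.044)² = 0.0013165 kg·m²; centre at d = 0.12 + 0.044 = 0.164 m, so the parallel axis theorem gives I = 0.0013165 + (1.7)(0.164)² = 0.04704 kg·m².
Total I = 0.013248 + 0.04704 = 0.060288 kg·m².

0.0603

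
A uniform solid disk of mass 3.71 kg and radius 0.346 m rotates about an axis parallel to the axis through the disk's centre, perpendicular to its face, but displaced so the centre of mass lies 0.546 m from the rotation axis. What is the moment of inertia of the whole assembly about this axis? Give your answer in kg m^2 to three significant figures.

1.33

I_cm = (1/2)MR² = (1/2)(3.71)(0.346)² = 0.22207 kg m^2; centre at d = 0.546 m, so I = I_cm + Md² gives I = 0.22207 + (3.71)(0.546)² = 1.3281 kg m^2.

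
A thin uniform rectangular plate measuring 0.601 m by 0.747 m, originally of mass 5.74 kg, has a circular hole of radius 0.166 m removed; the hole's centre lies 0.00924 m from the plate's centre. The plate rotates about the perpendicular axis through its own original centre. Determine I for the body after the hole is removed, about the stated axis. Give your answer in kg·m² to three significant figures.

0.424

Unpierced body about its centre: I₀ = (1/12)M(a²+b²) = (1/12)(5.74)[(0.601)² + (0.747)²] = 0.43969 kg·m².
The removed disk has mass m = M·πr²/(ab) = (5.74)·π(0.166)²/(0.601·0.747) = 1.1068 kg (same uniform areal density).
Its moment of inertia about the rotation axis (parallel-axis theorem): I_hole = (1/2)mr² + md² = (1/2)(1.1068)(0.166)² + (1.1068)(0.00924)² = 0.015344 kg·m².
Treating the hole as negative mass, I = I₀ − I_hole = 0.43969 − 0.015344 = 0.42434 kg·m².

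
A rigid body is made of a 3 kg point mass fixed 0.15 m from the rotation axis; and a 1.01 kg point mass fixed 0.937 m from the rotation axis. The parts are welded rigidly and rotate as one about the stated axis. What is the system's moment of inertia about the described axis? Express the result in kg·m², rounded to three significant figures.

0.954

Point mass: I_cm = 0; centre at d = 0.15 m, so I = I_cm + Md² gives I = 0 + (3)(0.15)² = 0.0675 kg·m².
Point mass: I_cm = 0; centre at d = 0.937 m, so I = I_cm + Md² gives I = 0 + (1.01)(0.937)² = 0.88675 kg·m².
Total I = 0.0675 + 0.88675 = 0.95425 kg·m².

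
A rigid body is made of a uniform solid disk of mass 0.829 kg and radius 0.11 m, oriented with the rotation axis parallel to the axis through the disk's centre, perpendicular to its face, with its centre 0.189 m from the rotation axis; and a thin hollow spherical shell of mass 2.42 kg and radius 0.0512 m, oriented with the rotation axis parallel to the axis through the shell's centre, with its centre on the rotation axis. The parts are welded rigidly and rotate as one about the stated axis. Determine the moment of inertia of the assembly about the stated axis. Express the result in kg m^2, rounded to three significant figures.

0.0389

Solid disk: I_cm = (1/2)MR² = (1/2)(0.829)(0.11)² = 0.0050154 kg m^2; centre at d = 0.189 m, so I = I_cm + Md² gives I = 0.0050154 + (0.829)(0.189)² = 0.034628 kg m^2.
Spherical shell: I_cm = (2/3)MR² = (2/3)(2.42)(0.0512)² = 0.0042293 kg m^2; axis through the centre, so I = 0.0042293 kg m^2.
Total I = 0.034628 + 0.0042293 = 0.038857 kg m^2.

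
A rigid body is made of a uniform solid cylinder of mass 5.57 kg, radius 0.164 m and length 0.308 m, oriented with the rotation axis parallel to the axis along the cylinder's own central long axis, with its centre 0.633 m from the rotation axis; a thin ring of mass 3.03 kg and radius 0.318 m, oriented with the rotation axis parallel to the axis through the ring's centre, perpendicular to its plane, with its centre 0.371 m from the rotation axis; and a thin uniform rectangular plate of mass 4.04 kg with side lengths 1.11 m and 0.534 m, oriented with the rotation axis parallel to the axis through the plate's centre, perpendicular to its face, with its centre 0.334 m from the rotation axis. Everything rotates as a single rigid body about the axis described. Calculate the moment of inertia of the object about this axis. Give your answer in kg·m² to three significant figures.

3.99

Solid cylinder: I_cm = (1/2)MR² = (1/2)(5.57)(0.164)² = 0.074905 kg·m²; centre at d = 0.633 m, so I = I_cm + Md² gives I = 0.074905 + (5.57)(0.633)² = 2.3067 kg·m².
Thin ring: I_cm = MR² = (3.03)(0.318)² = 0.30641 kg·m²; centre at d = 0.371 m, so I = I_cm + Md² gives I = 0.30641 + (3.03)(0.371)² = 0.72346 kg·m².
Rectangular plate: I_cm = (1/12)M(a²+b²) = (1/12)(4.04)[(1.11)² + (0.534)²] = 0.51081 kg·m²; centre at d = 0.334 m, so I = I_cm + Md² gives I = 0.51081 + (4.04)(0.334)² = 0.9615 kg·m².
Total I = 2.3067 + 0.72346 + 0.9615 = 3.9917 kg·m².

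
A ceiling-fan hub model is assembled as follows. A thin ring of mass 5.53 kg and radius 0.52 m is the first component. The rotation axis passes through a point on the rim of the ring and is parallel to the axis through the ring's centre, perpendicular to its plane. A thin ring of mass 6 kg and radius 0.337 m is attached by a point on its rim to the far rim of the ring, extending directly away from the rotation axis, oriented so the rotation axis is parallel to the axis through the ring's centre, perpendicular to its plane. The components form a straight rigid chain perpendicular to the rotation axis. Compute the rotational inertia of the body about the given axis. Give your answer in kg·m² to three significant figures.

15.0

Thin ring: I_cm = MR² = (5.53)(0.52)² = 1.4953 kg·m²; centre at d = 0.52 m, so the parallel axis theorem gives I = 1.4953 + (5.53)(0.52)² = 2.9906 kg·m².
Thin ring: I_cm = MR² = (6)(0.337)² = 0.68141 kg·m²; centre at d = 0.52 + 0.52 + 0.337 = 1.377 m, so the parallel axis theorem gives I = 0.68141 + (6)(1.377)² = 12.058 kg·m².
Total I = 2.9906 + 12.058 = 15.049 kg·m².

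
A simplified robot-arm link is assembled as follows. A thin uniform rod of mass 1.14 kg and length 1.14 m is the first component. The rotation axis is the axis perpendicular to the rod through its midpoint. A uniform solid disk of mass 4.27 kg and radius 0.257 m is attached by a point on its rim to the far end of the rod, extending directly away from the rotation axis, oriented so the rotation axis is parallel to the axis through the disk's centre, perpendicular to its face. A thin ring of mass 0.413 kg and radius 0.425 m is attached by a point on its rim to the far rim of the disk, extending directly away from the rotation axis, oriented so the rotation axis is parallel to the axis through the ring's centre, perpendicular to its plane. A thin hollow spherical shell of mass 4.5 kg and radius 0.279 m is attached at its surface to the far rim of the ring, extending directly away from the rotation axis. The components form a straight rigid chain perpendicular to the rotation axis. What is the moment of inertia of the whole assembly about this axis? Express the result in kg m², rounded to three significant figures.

Thin rod: I_cm = (1/12)ML² = (1/12)(1.14)(1.14)² = 0.12346 kg m²; axis through the centre, so I = 0.12346 kg m².
Solid disk: I_cm = (1/2)MR² = (1/2)(4.27)(0.257)² = 0.14101 kg m²; centre at d = 0.57 + 0.257 = 0.827 m, so the parallel axis theorem gives I = 0.14101 + (4.27)(0.827)² = 3.0614 kg m².
Thin ring: I_cm = MR² = (0.413)(0.425)² = 0.074598 kg m²; centre at d = 0.57 + 0.257 + 0.257 + 0.425 = 1.509 m, so the parallel axis theorem gives I = 0.074598 + (0.413)(1.509)² = 1.015 kg m².
Spherical shell: I_cm = (2/3)MR² = (2/3)(4.5)(0.279)² = 0.23352 kg m²; centre at d = 0.57 + 0.257 + 0.257 + 0.425 + 0.425 + 0.279 = 2.213 m, so the parallel axis theorem gives I = 0.23352 + (4.5)(2.213)² = 22.272 kg m².
Total I = 0.12346 + 3.0614 + 1.015 + 22.272 = 26.472 kg m².

26.5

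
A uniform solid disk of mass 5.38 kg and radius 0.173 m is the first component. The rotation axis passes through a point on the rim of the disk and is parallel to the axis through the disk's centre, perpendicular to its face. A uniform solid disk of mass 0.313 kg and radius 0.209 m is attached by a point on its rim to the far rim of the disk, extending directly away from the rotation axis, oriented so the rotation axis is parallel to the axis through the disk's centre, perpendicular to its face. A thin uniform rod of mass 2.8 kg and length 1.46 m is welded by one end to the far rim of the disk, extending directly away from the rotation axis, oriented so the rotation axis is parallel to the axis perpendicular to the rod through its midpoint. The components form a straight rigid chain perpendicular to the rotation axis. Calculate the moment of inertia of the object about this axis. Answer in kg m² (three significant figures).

7.09

Solid disk: I_cm = (1/2)MR² = (1/2)(5.38)(0.173)² = 0.080509 kg m²; centre at d = 0.173 m, so I = I_cm + Md² gives I = 0.080509 + (5.38)(0.173)² = 0.24153 kg m².
Solid disk: I_cm = (1/2)MR² = (1/2)(0.313)(0.209)² = 0.0068361 kg m²; centre at d = 0.173 + 0.173 + 0.209 = 0.555 m, so I = I_cm + Md² gives I = 0.0068361 + (0.313)(0.555)² = 0.10325 kg m².
Thin rod: I_cm = (1/12)ML² = (1/12)(2.8)(1.46)² = 0.49737 kg m²; centre at d = 0.173 + 0.173 + 0.209 + 0.209 + 0.73 = 1.494 m, so I = I_cm + Md² gives I = 0.49737 + (2.8)(1.494)² = 6.7471 kg m².
Total I = 0.24153 + 0.10325 + 6.7471 = 7.0918 kg m².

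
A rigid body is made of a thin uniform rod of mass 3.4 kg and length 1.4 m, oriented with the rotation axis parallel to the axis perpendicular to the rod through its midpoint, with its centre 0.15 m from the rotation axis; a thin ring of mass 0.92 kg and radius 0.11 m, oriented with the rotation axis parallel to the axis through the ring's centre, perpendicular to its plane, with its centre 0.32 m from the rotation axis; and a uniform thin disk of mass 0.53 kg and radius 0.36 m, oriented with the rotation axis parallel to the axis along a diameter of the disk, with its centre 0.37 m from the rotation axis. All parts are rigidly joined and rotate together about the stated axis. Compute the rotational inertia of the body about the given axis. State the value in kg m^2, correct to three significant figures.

Thin rod: I_cm = (1/12)ML² = (1/12)(3.4)(1.4)² = 0.55533 kg m^2; centre at d = 0.15 m, so I = I_cm + Md² gives I = 0.55533 + (3.4)(0.15)² = 0.63183 kg m^2.
Thin ring: I_cm = MR² = (0.92)(0.11)² = 0.011132 kg m^2; centre at d = 0.32 m, so I = I_cm + Md² gives I = 0.011132 + (0.92)(0.32)² = 0.10534 kg m^2.
Thin disk: I_cm = (1/4)MR² = (1/4)(0.53)(0.36)² = 0.017172 kg m^2; centre at d = 0.37 m, so I = I_cm + Md² gives I = 0.017172 + (0.53)(0.37)² = 0.089729 kg m^2.
Total I = 0.63183 + 0.10534 + 0.089729 = 0.8269 kg m^2.

0.827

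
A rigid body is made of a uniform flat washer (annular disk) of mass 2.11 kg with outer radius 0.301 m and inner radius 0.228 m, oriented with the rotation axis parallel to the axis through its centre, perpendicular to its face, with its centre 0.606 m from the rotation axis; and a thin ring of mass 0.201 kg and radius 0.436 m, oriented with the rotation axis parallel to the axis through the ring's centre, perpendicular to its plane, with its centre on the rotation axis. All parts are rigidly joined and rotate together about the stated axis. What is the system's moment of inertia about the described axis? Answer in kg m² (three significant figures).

0.964

Annular disk: I_cm = (1/2)M(R²+r²) = (1/2)(2.11)[(0.301)² + (0.228)²] = 0.15043 kg m²; centre at d = 0.606 m, so I = I_cm + Md² gives I = 0.15043 + (2.11)(0.606)² = 0.9253 kg m².
Thin ring: I_cm = MR² = (0.201)(0.436)² = 0.038209 kg m²; axis through the centre, so I = 0.038209 kg m².
Total I = 0.9253 + 0.038209 = 0.9635 kg m².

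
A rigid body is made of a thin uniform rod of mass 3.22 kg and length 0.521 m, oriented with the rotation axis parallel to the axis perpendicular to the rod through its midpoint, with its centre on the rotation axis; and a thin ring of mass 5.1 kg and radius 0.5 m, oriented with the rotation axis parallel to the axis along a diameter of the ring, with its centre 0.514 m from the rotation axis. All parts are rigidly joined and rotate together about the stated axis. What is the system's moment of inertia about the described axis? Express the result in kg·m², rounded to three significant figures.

Thin rod: I_cm = (1/12)ML² = (1/12)(3.22)(0.521)² = 0.072837 kg·m²; axis through the centre, so I = 0.072837 kg·m².
Thin ring: I_cm = (1/2)MR² = (1/2)(5.1)(0.5)² = 0.6375 kg·m²; centre at d = 0.514 m, so the parallel axis theorem gives I = 0.6375 + (5.1)(0.514)² = 1.9849 kg·m².
Total I = 0.072837 + 1.9849 = 2.0577 kg·m².

2.06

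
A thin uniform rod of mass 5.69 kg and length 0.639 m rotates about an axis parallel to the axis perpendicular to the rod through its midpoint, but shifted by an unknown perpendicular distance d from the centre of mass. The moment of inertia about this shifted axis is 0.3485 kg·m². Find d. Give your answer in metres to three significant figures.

0.165

About the centre-of-mass axis, I_cm = (1/12)ML² = (1/12)(5.69)(0.639)² = 0.19361 kg·m².
Parallel axis theorem: I = I_cm + Md², so Md² = 0.3485 − 0.19361 = 0.15489 kg·m².
d = √(0.15489 / 5.69) = 0.16499 m.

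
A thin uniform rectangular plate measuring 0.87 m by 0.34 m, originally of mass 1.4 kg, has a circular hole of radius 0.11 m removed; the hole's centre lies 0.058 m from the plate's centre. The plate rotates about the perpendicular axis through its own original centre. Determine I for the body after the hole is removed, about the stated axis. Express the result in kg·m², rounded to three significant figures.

0.100

Unpierced body about its centre: I₀ = (1/12)M(a²+b²) = (1/12)(1.4)[(0.87)² + (0.34)²] = 0.10179 kg·m².
The removed disk has mass m = M·πr²/(ab) = (1.4)·π(0.11)²/(0.87·0.34) = 0.17991 kg (same uniform areal density).
Its moment of inertia about the rotation axis (parallel-axis theorem): I_hole = (1/2)mr² + md² = (1/2)(0.17991)(0.11)² + (0.17991)(0.058)² = 0.0016937 kg·m².
Treating the hole as negative mass, I = I₀ − I_hole = 0.10179 − 0.0016937 = 0.1001 kg·m².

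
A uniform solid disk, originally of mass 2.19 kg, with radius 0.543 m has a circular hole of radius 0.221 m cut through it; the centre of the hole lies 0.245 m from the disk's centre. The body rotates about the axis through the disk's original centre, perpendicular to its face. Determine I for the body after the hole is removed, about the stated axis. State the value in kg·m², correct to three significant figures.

0.292

Unpierced body about its centre: I₀ = (1/2)MR² = (1/2)(2.19)(0.543)² = 0.32286 kg·m².
The removed disk has mass m = M·(r/R)² = (2.19)(0.221/0.543)² = 0.36277 kg (same uniform areal density).
Its moment of inertia about the rotation axis (parallel-axis theorem): I_hole = (1/2)mr² + md² = (1/2)(0.36277)(0.221)² + (0.36277)(0.245)² = 0.030634 kg·m².
Treating the hole as negative mass, I = I₀ − I_hole = 0.32286 − 0.030634 = 0.29223 kg·m².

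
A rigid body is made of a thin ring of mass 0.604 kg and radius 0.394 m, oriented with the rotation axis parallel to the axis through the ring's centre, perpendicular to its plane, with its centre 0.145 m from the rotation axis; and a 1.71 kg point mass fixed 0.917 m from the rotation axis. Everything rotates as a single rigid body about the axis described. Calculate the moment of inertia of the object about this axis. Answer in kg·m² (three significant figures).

Thin ring: I_cm = MR² = (0.604)(0.394)² = 0.093763 kg·m²; centre at d = 0.145 m, so I = I_cm + Md² gives I = 0.093763 + (0.604)(0.145)² = 0.10646 kg·m².
Point mass: I_cm = 0; centre at d = 0.917 m, so I = I_cm + Md² gives I = 0 + (1.71)(0.917)² = 1.4379 kg·m².
Total I = 0.10646 + 1.4379 = 1.5444 kg·m².

1.54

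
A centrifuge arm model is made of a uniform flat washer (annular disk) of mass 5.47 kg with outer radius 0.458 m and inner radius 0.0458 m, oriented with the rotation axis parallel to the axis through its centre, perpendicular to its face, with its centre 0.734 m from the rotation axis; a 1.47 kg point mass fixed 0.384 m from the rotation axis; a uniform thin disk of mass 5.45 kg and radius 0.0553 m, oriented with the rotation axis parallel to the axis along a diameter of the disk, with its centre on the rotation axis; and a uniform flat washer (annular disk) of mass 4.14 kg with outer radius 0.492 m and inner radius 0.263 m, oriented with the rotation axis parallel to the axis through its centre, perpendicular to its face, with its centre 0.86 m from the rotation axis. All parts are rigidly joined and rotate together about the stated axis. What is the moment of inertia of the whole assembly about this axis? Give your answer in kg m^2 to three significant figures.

Annular disk: I_cm = (1/2)M(R²+r²) = (1/2)(5.47)[(0.458)² + (0.0458)²] = 0.57944 kg m^2; centre at d = 0.734 m, so I = I_cm + Md² gives I = 0.57944 + (5.47)(0.734)² = 3.5264 kg m^2.
Point mass: I_cm = 0; centre at d = 0.384 m, so I = I_cm + Md² gives I = 0 + (1.47)(0.384)² = 0.21676 kg m^2.
Thin disk: I_cm = (1/4)MR² = (1/4)(5.45)(0.0553)² = 0.0041666 kg m^2; axis through the centre, so I = 0.0041666 kg m^2.
Annular disk: I_cm = (1/2)M(R²+r²) = (1/2)(4.14)[(0.492)² + (0.263)²] = 0.64425 kg m^2; centre at d = 0.86 m, so I = I_cm + Md² gives I = 0.64425 + (4.14)(0.86)² = 3.7062 kg m^2.
Total I = 3.5264 + 0.21676 + 0.0041666 + 3.7062 = 7.4536 kg m^2.

7.45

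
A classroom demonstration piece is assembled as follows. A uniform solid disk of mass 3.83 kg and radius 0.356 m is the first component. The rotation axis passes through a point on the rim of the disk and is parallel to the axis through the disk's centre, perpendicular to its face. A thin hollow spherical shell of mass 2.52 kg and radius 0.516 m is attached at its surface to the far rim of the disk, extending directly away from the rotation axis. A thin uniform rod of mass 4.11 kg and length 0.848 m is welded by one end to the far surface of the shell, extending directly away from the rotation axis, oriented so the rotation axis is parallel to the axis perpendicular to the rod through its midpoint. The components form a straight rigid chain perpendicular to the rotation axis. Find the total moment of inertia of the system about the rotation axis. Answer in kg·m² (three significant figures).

24.5

Solid disk: I_cm = (1/2)MR² = (1/2)(3.83)(0.356)² = 0.2427 kg·m²; centre at d = 0.356 m, so I = I_cm + Md² gives I = 0.2427 + (3.83)(0.356)² = 0.7281 kg·m².
Spherical shell: I_cm = (2/3)MR² = (2/3)(2.52)(0.516)² = 0.44731 kg·m²; centre at d = 0.356 + 0.356 + 0.516 = 1.228 m, so I = I_cm + Md² gives I = 0.44731 + (2.52)(1.228)² = 4.2474 kg·m².
Thin rod: I_cm = (1/12)ML² = (1/12)(4.11)(0.848)² = 0.24629 kg·m²; centre at d = 0.356 + 0.356 + 0.516 + 0.516 + 0.424 = 2.168 m, so I = I_cm + Md² gives I = 0.24629 + (4.11)(2.168)² = 19.564 kg·m².
Total I = 0.7281 + 4.2474 + 19.564 = 24.54 kg·m².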